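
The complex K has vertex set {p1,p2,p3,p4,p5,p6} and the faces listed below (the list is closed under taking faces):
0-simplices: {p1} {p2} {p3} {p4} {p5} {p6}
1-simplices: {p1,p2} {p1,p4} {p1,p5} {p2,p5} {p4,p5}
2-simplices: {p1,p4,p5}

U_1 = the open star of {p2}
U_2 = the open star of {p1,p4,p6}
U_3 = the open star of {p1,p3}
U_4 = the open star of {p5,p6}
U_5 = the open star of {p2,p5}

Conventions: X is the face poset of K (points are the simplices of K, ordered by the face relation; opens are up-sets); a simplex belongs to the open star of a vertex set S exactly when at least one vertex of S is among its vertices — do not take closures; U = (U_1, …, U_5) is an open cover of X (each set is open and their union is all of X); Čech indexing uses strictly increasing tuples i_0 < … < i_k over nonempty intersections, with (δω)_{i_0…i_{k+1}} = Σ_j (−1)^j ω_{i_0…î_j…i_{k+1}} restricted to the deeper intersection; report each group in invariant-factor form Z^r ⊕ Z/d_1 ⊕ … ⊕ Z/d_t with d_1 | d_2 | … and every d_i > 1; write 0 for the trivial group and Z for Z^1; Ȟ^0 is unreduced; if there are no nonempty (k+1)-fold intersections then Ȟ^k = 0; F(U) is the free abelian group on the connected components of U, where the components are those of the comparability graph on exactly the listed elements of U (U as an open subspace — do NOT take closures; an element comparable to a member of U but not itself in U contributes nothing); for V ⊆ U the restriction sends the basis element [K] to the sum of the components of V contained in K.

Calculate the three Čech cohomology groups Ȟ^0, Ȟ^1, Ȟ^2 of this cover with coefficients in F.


Ȟ^0 = Z^3,  Ȟ^1 = Z,  Ȟ^2 = 0

nonempty intersections:
  U1={{p2},{p1,p2},{p2,p5}} U2={{p1},{p4},{p6},{p1,p2},{p1,p4},{p1,p5},{p4,p5},{p1,p4,p5}} U3={{p1},{p3},{p1,p2},{p1,p4},{p1,p5},{p1,p4,p5}} U4={{p5},{p6},{p1,p5},{p2,p5},{p4,p5},{p1,p4,p5}} U5={{p2},{p5},{p1,p2},{p1,p5},{p2,p5},{p4,p5},{p1,p4,p5}}
  U12={{p1,p2}} U13={{p1,p2}} U14={{p2,p5}} U15={{p2},{p1,p2},{p2,p5}} U23={{p1},{p1,p2},{p1,p4},{p1,p5},{p1,p4,p5}} U24={{p6},{p1,p5},{p4,p5},{p1,p4,p5}} U25={{p1,p2},{p1,p5},{p4,p5},{p1,p4,p5}} U34={{p1,p5},{p1,p4,p5}} U35={{p1,p2},{p1,p5},{p1,p4,p5}} U45={{p5},{p1,p5},{p2,p5},{p4,p5},{p1,p4,p5}}
  U123={{p1,p2}} U125={{p1,p2}} U135={{p1,p2}} U145={{p2,p5}} U234={{p1,p5},{p1,p4,p5}} U235={{p1,p2},{p1,p5},{p1,p4,p5}} U245={{p1,p5},{p4,p5},{p1,p4,p5}} U345={{p1,p5},{p1,p4,p5}}
  U1235={{p1,p2}} U2345={{p1,p5},{p1,p4,p5}}
components per intersection:
  U1: {{p2},{p1,p2},{p2,p5}}
  U2: {{p1},{p4},{p1,p2},{p1,p4},{p1,p5},{p4,p5},{p1,p4,p5}} {{p6}}
  U3: {{p1},{p1,p2},{p1,p4},{p1,p5},{p1,p4,p5}} {{p3}}
  U4: {{p5},{p1,p5},{p2,p5},{p4,p5},{p1,p4,p5}} {{p6}}
  U5: {{p2},{p5},{p1,p2},{p1,p5},{p2,p5},{p4,p5},{p1,p4,p5}}
  U12: {{p1,p2}}
  U13: {{p1,p2}}
  U14: {{p2,p5}}
  U15: {{p2},{p1,p2},{p2,p5}}
  U23: {{p1},{p1,p2},{p1,p4},{p1,p5},{p1,p4,p5}}
  U24: {{p6}} {{p1,p5},{p4,p5},{p1,p4,p5}}
  U25: {{p1,p2}} {{p1,p5},{p4,p5},{p1,p4,p5}}
  U34: {{p1,p5},{p1,p4,p5}}
  U35: {{p1,p2}} {{p1,p5},{p1,p4,p5}}
  U45: {{p5},{p1,p5},{p2,p5},{p4,p5},{p1,p4,p5}}
  U123: {{p1,p2}}
  U125: {{p1,p2}}
  U135: {{p1,p2}}
  U145: {{p2,p5}}
  U234: {{p1,p5},{p1,p4,p5}}
  U235: {{p1,p2}} {{p1,p5},{p1,p4,p5}}
  U245: {{p1,p5},{p4,p5},{p1,p4,p5}}
  U345: {{p1,p5},{p1,p4,p5}}
  U1235: {{p1,p2}}
  U2345: {{p1,p5},{p1,p4,p5}}
C dims 8,13,9,2; δ0: rk 5, SNF 1^5; δ1: rk 7, SNF 1^7; δ2: rk 2, SNF 1^2
Ȟ^0: (8−5)−0=3 ⇒ Z^3
Ȟ^1: (13−7)−5=1 ⇒ Z
Ȟ^2: (9−2)−7=0 ⇒ 0


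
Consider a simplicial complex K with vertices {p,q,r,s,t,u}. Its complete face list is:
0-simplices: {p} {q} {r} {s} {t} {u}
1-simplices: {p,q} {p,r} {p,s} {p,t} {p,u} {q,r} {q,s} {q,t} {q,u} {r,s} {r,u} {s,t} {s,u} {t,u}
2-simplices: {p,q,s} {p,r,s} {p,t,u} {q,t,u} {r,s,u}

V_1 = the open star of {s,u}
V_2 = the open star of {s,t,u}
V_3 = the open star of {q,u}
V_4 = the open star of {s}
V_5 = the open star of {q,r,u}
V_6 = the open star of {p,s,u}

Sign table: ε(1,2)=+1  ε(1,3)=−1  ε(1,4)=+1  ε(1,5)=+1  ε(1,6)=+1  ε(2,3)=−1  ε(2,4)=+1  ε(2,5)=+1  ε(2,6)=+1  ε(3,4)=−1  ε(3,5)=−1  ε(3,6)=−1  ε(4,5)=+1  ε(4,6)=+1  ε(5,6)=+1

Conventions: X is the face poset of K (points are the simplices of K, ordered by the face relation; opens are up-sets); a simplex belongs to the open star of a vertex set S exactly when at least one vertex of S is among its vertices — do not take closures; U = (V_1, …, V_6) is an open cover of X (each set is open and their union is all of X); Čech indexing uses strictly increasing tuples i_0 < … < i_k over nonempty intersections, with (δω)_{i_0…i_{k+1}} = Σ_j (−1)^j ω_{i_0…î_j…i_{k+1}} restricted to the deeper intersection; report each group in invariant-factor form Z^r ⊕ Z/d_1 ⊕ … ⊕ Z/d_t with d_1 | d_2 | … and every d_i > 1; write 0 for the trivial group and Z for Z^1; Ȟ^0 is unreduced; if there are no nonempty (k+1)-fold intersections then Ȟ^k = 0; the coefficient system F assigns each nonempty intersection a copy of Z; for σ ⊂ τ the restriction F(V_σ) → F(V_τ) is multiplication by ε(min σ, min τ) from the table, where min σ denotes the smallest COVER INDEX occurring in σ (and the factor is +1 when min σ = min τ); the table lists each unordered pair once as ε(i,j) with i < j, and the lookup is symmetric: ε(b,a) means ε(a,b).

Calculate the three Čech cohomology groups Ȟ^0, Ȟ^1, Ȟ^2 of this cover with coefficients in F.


Ȟ^0(U;F) ≅ Z; Ȟ^1(U;F) ≅ 0; Ȟ^2(U;F) ≅ 0

nonempty intersections:
  V1={{s},{u},{p,s},{p,u},{q,s},{q,u},{r,s},{r,u},{s,t},{s,u},{t,u},{p,q,s},{p,r,s},{p,t,u},{q,t,u},{r,s,u}} V2={{s},{t},{u},{p,s},{p,t},{p,u},{q,s},{q,t},{q,u},{r,s},{r,u},{s,t},{s,u},{t,u},{p,q,s},{p,r,s},{p,t,u},{q,t,u},{r,s,u}} V3={{q},{u},{p,q},{p,u},{q,r},{q,s},{q,t},{q,u},{r,u},{s,u},{t,u},{p,q,s},{p,t,u},{q,t,u},{r,s,u}} V4={{s},{p,s},{q,s},{r,s},{s,t},{s,u},{p,q,s},{p,r,s},{r,s,u}} V5={{q},{r},{u},{p,q},{p,r},{p,u},{q,r},{q,s},{q,t},{q,u},{r,s},{r,u},{s,u},{t,u},{p,q,s},{p,r,s},{p,t,u},{q,t,u},{r,s,u}} V6={{p},{s},{u},{p,q},{p,r},{p,s},{p,t},{p,u},{q,s},{q,u},{r,s},{r,u},{s,t},{s,u},{t,u},{p,q,s},{p,r,s},{p,t,u},{q,t,u},{r,s,u}}
  V12={{s},{u},{p,s},{p,u},{q,s},{q,u},{r,s},{r,u},{s,t},{s,u},{t,u},{p,q,s},{p,r,s},{p,t,u},{q,t,u},{r,s,u}} V13={{u},{p,u},{q,s},{q,u},{r,u},{s,u},{t,u},{p,q,s},{p,t,u},{q,t,u},{r,s,u}} V14={{s},{p,s},{q,s},{r,s},{s,t},{s,u},{p,q,s},{p,r,s},{r,s,u}} V15={{u},{p,u},{q,s},{q,u},{r,s},{r,u},{s,u},{t,u},{p,q,s},{p,r,s},{p,t,u},{q,t,u},{r,s,u}} V16={{s},{u},{p,s},{p,u},{q,s},{q,u},{r,s},{r,u},{s,t},{s,u},{t,u},{p,q,s},{p,r,s},{p,t,u},{q,t,u},{r,s,u}} V23={{u},{p,u},{q,s},{q,t},{q,u},{r,u},{s,u},{t,u},{p,q,s},{p,t,u},{q,t,u},{r,s,u}} V24={{s},{p,s},{q,s},{r,s},{s,t},{s,u},{p,q,s},{p,r,s},{r,s,u}} V25={{u},{p,u},{q,s},{q,t},{q,u},{r,s},{r,u},{s,u},{t,u},{p,q,s},{p,r,s},{p,t,u},{q,t,u},{r,s,u}} V26={{s},{u},{p,s},{p,t},{p,u},{q,s},{q,u},{r,s},{r,u},{s,t},{s,u},{t,u},{p,q,s},{p,r,s},{p,t,u},{q,t,u},{r,s,u}} V34={{q,s},{s,u},{p,q,s},{r,s,u}} V35={{q},{u},{p,q},{p,u},{q,r},{q,s},{q,t},{q,u},{r,u},{s,u},{t,u},{p,q,s},{p,t,u},{q,t,u},{r,s,u}} V36={{u},{p,q},{p,u},{q,s},{q,u},{r,u},{s,u},{t,u},{p,q,s},{p,t,u},{q,t,u},{r,s,u}} V45={{q,s},{r,s},{s,u},{p,q,s},{p,r,s},{r,s,u}} V46={{s},{p,s},{q,s},{r,s},{s,t},{s,u},{p,q,s},{p,r,s},{r,s,u}} V56={{u},{p,q},{p,r},{p,u},{q,s},{q,u},{r,s},{r,u},{s,u},{t,u},{p,q,s},{p,r,s},{p,t,u},{q,t,u},{r,s,u}}
  V123={{u},{p,u},{q,s},{q,u},{r,u},{s,u},{t,u},{p,q,s},{p,t,u},{q,t,u},{r,s,u}} V124={{s},{p,s},{q,s},{r,s},{s,t},{s,u},{p,q,s},{p,r,s},{r,s,u}} V125={{u},{p,u},{q,s},{q,u},{r,s},{r,u},{s,u},{t,u},{p,q,s},{p,r,s},{p,t,u},{q,t,u},{r,s,u}} V126={{s},{u},{p,s},{p,u},{q,s},{q,u},{r,s},{r,u},{s,t},{s,u},{t,u},{p,q,s},{p,r,s},{p,t,u},{q,t,u},{r,s,u}} V134={{q,s},{s,u},{p,q,s},{r,s,u}} V135={{u},{p,u},{q,s},{q,u},{r,u},{s,u},{t,u},{p,q,s},{p,t,u},{q,t,u},{r,s,u}} V136={{u},{p,u},{q,s},{q,u},{r,u},{s,u},{t,u},{p,q,s},{p,t,u},{q,t,u},{r,s,u}} V145={{q,s},{r,s},{s,u},{p,q,s},{p,r,s},{r,s,u}} V146={{s},{p,s},{q,s},{r,s},{s,t},{s,u},{p,q,s},{p,r,s},{r,s,u}} V156={{u},{p,u},{q,s},{q,u},{r,s},{r,u},{s,u},{t,u},{p,q,s},{p,r,s},{p,t,u},{q,t,u},{r,s,u}} V234={{q,s},{s,u},{p,q,s},{r,s,u}} V235={{u},{p,u},{q,s},{q,t},{q,u},{r,u},{s,u},{t,u},{p,q,s},{p,t,u},{q,t,u},{r,s,u}} V236={{u},{p,u},{q,s},{q,u},{r,u},{s,u},{t,u},{p,q,s},{p,t,u},{q,t,u},{r,s,u}} V245={{q,s},{r,s},{s,u},{p,q,s},{p,r,s},{r,s,u}} V246={{s},{p,s},{q,s},{r,s},{s,t},{s,u},{p,q,s},{p,r,s},{r,s,u}} V256={{u},{p,u},{q,s},{q,u},{r,s},{r,u},{s,u},{t,u},{p,q,s},{p,r,s},{p,t,u},{q,t,u},{r,s,u}} V345={{q,s},{s,u},{p,q,s},{r,s,u}} V346={{q,s},{s,u},{p,q,s},{r,s,u}} V356={{u},{p,q},{p,u},{q,s},{q,u},{r,u},{s,u},{t,u},{p,q,s},{p,t,u},{q,t,u},{r,s,u}} V456={{q,s},{r,s},{s,u},{p,q,s},{p,r,s},{r,s,u}}
  V1234={{q,s},{s,u},{p,q,s},{r,s,u}} V1235={{u},{p,u},{q,s},{q,u},{r,u},{s,u},{t,u},{p,q,s},{p,t,u},{q,t,u},{r,s,u}} V1236={{u},{p,u},{q,s},{q,u},{r,u},{s,u},{t,u},{p,q,s},{p,t,u},{q,t,u},{r,s,u}} V1245={{q,s},{r,s},{s,u},{p,q,s},{p,r,s},{r,s,u}} V1246={{s},{p,s},{q,s},{r,s},{s,t},{s,u},{p,q,s},{p,r,s},{r,s,u}} V1256={{u},{p,u},{q,s},{q,u},{r,s},{r,u},{s,u},{t,u},{p,q,s},{p,r,s},{p,t,u},{q,t,u},{r,s,u}} V1345={{q,s},{s,u},{p,q,s},{r,s,u}} V1346={{q,s},{s,u},{p,q,s},{r,s,u}} V1356={{u},{p,u},{q,s},{q,u},{r,u},{s,u},{t,u},{p,q,s},{p,t,u},{q,t,u},{r,s,u}} V1456={{q,s},{r,s},{s,u},{p,q,s},{p,r,s},{r,s,u}} V2345={{q,s},{s,u},{p,q,s},{r,s,u}} V2346={{q,s},{s,u},{p,q,s},{r,s,u}} V2356={{u},{p,u},{q,s},{q,u},{r,u},{s,u},{t,u},{p,q,s},{p,t,u},{q,t,u},{r,s,u}} V2456={{q,s},{r,s},{s,u},{p,q,s},{p,r,s},{r,s,u}} V3456={{q,s},{s,u},{p,q,s},{r,s,u}}
  V12345={{q,s},{s,u},{p,q,s},{r,s,u}} V12346={{q,s},{s,u},{p,q,s},{r,s,u}} V12356={{u},{p,u},{q,s},{q,u},{r,u},{s,u},{t,u},{p,q,s},{p,t,u},{q,t,u},{r,s,u}} V12456={{q,s},{r,s},{s,u},{p,q,s},{p,r,s},{r,s,u}} V13456={{q,s},{s,u},{p,q,s},{r,s,u}} V23456={{q,s},{s,u},{p,q,s},{r,s,u}}
  V123456={{q,s},{s,u},{p,q,s},{r,s,u}}
C dims 6,15,20,15; δ0: rk 5, SNF 1^5; δ1: rk 10, SNF 1^10; δ2: rk 10, SNF 1^10
Ȟ^0: (6−5)−0=1 ⇒ Z
Ȟ^1: (15−10)−5=0 ⇒ 0
Ȟ^2: (20−10)−10=0 ⇒ 0


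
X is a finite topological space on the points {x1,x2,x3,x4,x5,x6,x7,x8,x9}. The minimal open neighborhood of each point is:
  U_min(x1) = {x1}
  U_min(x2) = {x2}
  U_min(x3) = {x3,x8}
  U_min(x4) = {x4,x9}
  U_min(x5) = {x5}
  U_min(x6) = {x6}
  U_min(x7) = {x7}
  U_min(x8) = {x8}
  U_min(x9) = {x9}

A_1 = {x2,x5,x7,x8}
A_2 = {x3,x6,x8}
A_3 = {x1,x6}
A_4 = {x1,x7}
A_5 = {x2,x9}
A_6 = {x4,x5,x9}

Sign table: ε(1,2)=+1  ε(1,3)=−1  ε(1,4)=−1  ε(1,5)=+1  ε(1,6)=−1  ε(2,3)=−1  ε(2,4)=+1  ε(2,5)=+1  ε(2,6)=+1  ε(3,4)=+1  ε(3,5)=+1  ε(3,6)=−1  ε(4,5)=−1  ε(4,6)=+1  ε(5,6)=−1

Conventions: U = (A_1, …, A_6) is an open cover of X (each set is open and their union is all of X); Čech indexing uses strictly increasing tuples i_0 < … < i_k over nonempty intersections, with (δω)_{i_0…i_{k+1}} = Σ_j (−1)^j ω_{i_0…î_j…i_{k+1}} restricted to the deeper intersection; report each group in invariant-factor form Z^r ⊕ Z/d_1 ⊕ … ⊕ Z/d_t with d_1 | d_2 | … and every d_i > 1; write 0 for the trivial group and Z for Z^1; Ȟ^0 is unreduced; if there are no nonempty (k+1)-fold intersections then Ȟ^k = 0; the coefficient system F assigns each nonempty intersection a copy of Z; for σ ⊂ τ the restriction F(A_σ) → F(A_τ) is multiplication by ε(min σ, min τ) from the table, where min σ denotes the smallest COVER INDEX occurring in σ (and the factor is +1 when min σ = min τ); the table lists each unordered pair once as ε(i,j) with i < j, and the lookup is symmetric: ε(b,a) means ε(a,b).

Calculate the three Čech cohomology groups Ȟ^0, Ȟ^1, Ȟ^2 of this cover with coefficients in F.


Ȟ^0 = Z, Ȟ^1 = Z^2, Ȟ^2 = 0

nonempty intersections:
  A12={x8} A14={x7} A15={x2} A16={x5} A23={x6} A34={x1} A56={x9}
C dims 6,7; δ0: rk 5, SNF 1^5
Ȟ^0: (6−5)−0=1 ⇒ Z
Ȟ^1: (7−0)−5=2 ⇒ Z^2
Ȟ^2: (0−0)−0=0 ⇒ 0


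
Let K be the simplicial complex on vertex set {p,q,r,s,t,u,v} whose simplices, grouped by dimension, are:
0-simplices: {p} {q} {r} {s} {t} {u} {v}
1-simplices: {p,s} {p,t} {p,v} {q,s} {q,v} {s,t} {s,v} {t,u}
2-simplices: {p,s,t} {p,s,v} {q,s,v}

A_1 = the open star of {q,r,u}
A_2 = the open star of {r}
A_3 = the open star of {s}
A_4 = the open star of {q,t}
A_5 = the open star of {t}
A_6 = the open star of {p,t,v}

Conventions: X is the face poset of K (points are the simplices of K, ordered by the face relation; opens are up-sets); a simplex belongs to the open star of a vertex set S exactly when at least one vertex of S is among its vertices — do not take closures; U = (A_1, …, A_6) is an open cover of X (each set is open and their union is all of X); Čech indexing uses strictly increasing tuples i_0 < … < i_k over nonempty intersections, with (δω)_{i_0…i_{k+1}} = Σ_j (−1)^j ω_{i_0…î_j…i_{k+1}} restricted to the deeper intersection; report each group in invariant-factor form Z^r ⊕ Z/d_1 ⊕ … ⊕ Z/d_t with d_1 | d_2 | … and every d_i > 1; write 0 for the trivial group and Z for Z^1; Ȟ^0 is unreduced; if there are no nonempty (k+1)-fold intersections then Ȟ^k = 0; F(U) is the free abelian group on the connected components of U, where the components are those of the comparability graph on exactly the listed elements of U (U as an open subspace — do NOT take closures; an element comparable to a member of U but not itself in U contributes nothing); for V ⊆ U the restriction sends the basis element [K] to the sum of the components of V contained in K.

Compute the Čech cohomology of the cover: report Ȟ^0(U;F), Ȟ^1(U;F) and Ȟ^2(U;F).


nerve simplices:
  A1={{q},{r},{u},{q,s},{q,v},{t,u},{q,s,v}} A2={{r}} A3={{s},{p,s},{q,s},{s,t},{s,v},{p,s,t},{p,s,v},{q,s,v}} A4={{q},{t},{p,t},{q,s},{q,v},{s,t},{t,u},{p,s,t},{q,s,v}} A5={{t},{p,t},{s,t},{t,u},{p,s,t}} A6={{p},{t},{v},{p,s},{p,t},{p,v},{q,v},{s,t},{s,v},{t,u},{p,s,t},{p,s,v},{q,s,v}}
  A12={{r}} A13={{q,s},{q,s,v}} A14={{q},{q,s},{q,v},{t,u},{q,s,v}} A15={{t,u}} A16={{q,v},{t,u},{q,s,v}} A34={{q,s},{s,t},{p,s,t},{q,s,v}} A35={{s,t},{p,s,t}} A36={{p,s},{s,t},{s,v},{p,s,t},{p,s,v},{q,s,v}} A45={{t},{p,t},{s,t},{t,u},{p,s,t}} A46={{t},{p,t},{q,v},{s,t},{t,u},{p,s,t},{q,s,v}} A56={{t},{p,t},{s,t},{t,u},{p,s,t}}
  A134={{q,s},{q,s,v}} A136={{q,s,v}} A145={{t,u}} A146={{q,v},{t,u},{q,s,v}} A156={{t,u}} A345={{s,t},{p,s,t}} A346={{s,t},{p,s,t},{q,s,v}} A356={{s,t},{p,s,t}} A456={{t},{p,t},{s,t},{t,u},{p,s,t}}
  A1346={{q,s,v}} A1456={{t,u}} A3456={{s,t},{p,s,t}}
components per intersection:
  A1: {{q},{q,s},{q,v},{q,s,v}} {{r}} {{u},{t,u}}
  A2: {{r}}
  A3: {{s},{p,s},{q,s},{s,t},{s,v},{p,s,t},{p,s,v},{q,s,v}}
  A4: {{q},{q,s},{q,v},{q,s,v}} {{t},{p,t},{s,t},{t,u},{p,s,t}}
  A5: {{t},{p,t},{s,t},{t,u},{p,s,t}}
  A6: {{p},{t},{v},{p,s},{p,t},{p,v},{q,v},{s,t},{s,v},{t,u},{p,s,t},{p,s,v},{q,s,v}}
  A12: {{r}}
  A13: {{q,s},{q,s,v}}
  A14: {{q},{q,s},{q,v},{q,s,v}} {{t,u}}
  A15: {{t,u}}
  A16: {{q,v},{q,s,v}} {{t,u}}
  A34: {{q,s},{q,s,v}} {{s,t},{p,s,t}}
  A35: {{s,t},{p,s,t}}
  A36: {{p,s},{s,t},{s,v},{p,s,t},{p,s,v},{q,s,v}}
  A45: {{t},{p,t},{s,t},{t,u},{p,s,t}}
  A46: {{t},{p,t},{s,t},{t,u},{p,s,t}} {{q,v},{q,s,v}}
  A56: {{t},{p,t},{s,t},{t,u},{p,s,t}}
  A134: {{q,s},{q,s,v}}
  A136: {{q,s,v}}
  A145: {{t,u}}
  A146: {{q,v},{q,s,v}} {{t,u}}
  A156: {{t,u}}
  A345: {{s,t},{p,s,t}}
  A346: {{s,t},{p,s,t}} {{q,s,v}}
  A356: {{s,t},{p,s,t}}
  A456: {{t},{p,t},{s,t},{t,u},{p,s,t}}
  A1346: {{q,s,v}}
  A1456: {{t,u}}
  A3456: {{s,t},{p,s,t}}
C dims 9,15,11,3; δ0: rk 7, SNF 1^7; δ1: rk 8, SNF 1^8; δ2: rk 3, SNF 1^3
degree 0: 9−7−0 = 2 → Ȟ^0 ≅ Z^2
degree 1: 15−8−7 = 0 → Ȟ^1 ≅ 0
degree 2: 11−3−8 = 0 → Ȟ^2 ≅ 0

Ȟ^0(U;F) ≅ Z^2, Ȟ^1(U;F) ≅ 0 and Ȟ^2(U;F) ≅ 0


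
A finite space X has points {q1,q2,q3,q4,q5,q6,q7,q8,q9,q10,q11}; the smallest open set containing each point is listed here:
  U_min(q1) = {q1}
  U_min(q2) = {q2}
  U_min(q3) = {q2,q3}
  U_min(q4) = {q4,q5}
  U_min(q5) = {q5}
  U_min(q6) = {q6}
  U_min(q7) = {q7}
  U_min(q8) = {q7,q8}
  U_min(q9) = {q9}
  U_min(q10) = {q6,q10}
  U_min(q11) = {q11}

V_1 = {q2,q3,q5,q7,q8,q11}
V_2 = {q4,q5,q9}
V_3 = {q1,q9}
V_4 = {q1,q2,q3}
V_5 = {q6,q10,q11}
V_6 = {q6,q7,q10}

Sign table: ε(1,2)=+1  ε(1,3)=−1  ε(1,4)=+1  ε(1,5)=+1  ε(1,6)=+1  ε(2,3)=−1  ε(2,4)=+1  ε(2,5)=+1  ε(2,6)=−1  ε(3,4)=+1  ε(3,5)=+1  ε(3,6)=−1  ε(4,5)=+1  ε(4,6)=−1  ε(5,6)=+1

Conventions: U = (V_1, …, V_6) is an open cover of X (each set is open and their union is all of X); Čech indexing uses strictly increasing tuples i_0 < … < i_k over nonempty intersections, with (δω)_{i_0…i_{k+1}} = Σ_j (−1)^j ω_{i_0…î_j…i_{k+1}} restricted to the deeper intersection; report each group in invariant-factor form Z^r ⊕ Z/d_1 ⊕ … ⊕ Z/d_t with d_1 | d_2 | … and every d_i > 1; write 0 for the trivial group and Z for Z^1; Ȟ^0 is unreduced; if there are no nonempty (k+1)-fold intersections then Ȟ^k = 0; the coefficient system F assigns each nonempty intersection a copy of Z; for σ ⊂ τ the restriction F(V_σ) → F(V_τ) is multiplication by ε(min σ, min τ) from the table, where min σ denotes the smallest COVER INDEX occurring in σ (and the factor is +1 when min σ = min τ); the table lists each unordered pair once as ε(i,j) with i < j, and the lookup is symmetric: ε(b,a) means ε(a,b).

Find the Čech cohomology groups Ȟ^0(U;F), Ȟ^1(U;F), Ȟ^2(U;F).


nonempty overlaps:
  V12={q5} V14={q2,q3} V15={q11} V16={q7} V23={q9} V34={q1} V56={q6,q10}
C dims 6,7; δ0: rk 6, SNF 1^5·2
degree 0: 6−6−0 = 0 → Ȟ^0 ≅ 0
degree 1: 7−0−6 = 1 plus torsion [2] → Ȟ^1 ≅ Z ⊕ Z/2
degree 2: 0−0−0 = 0 → Ȟ^2 ≅ 0

Ȟ^0 ≅ 0, Ȟ^1 ≅ Z ⊕ Z/2, Ȟ^2 ≅ 0


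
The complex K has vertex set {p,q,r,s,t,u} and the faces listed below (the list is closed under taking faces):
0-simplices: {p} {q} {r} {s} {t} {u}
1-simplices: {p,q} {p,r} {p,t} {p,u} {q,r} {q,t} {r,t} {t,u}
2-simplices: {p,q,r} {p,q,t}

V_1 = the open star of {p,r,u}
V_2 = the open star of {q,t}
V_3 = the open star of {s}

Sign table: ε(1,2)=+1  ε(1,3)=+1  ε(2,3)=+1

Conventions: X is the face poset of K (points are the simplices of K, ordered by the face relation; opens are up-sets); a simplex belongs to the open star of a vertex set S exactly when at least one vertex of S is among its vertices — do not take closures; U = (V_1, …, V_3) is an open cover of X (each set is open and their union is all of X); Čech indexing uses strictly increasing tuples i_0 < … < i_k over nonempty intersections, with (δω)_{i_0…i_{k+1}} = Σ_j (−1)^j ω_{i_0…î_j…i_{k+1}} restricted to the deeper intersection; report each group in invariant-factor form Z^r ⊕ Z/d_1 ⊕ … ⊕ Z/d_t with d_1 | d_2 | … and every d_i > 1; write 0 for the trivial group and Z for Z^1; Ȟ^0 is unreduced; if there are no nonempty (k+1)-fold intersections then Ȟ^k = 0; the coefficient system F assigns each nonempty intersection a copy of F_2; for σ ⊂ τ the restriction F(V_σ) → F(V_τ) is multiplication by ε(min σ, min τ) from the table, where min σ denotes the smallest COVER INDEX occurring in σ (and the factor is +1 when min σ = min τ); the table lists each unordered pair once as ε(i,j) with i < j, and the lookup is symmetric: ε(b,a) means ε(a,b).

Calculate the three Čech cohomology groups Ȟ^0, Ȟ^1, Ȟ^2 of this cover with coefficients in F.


Ȟ^0(U;F) ≅ Z/2 ⊕ Z/2, Ȟ^1(U;F) ≅ 0 and Ȟ^2(U;F) ≅ 0

nonempty intersections:
  V1={{p},{r},{u},{p,q},{p,r},{p,t},{p,u},{q,r},{r,t},{t,u},{p,q,r},{p,q,t}} V2={{q},{t},{p,q},{p,t},{q,r},{q,t},{r,t},{t,u},{p,q,r},{p,q,t}} V3={{s}}
  V12={{p,q},{p,t},{q,r},{r,t},{t,u},{p,q,r},{p,q,t}}
C dims 3,1; δ0: rk_F2 1
Ȟ^0: (3−1)−0=2 ⇒ Z/2 ⊕ Z/2
Ȟ^1: (1−0)−1=0 ⇒ 0
Ȟ^2: (0−0)−0=0 ⇒ 0


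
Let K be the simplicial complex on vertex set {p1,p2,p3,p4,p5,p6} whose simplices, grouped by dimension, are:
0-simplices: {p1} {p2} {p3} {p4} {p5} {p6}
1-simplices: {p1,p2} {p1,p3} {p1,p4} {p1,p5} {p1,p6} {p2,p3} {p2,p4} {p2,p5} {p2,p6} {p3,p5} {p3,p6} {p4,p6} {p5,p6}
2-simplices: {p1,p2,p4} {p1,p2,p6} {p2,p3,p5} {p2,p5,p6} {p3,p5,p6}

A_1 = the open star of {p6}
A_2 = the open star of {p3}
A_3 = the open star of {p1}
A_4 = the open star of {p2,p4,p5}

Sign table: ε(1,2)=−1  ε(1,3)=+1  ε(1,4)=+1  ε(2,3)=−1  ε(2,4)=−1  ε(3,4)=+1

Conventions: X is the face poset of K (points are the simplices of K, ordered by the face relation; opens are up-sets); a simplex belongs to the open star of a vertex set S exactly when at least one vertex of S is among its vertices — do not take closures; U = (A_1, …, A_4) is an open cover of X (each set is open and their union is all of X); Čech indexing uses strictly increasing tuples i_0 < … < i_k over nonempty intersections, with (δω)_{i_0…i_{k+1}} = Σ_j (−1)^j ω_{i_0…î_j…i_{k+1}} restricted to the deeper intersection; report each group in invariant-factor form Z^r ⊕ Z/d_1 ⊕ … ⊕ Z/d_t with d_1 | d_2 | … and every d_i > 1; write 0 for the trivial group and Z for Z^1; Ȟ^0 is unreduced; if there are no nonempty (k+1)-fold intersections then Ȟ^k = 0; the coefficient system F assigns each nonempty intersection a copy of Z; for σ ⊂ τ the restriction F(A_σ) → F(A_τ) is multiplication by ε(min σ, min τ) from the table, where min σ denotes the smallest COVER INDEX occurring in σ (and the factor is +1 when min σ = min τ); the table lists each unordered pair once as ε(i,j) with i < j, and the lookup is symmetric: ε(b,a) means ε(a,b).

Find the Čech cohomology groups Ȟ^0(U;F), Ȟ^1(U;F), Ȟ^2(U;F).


Ȟ^0(U;F) ≅ Z; Ȟ^1(U;F) ≅ Z; Ȟ^2(U;F) ≅ 0

nerve simplices:
  A1={{p6},{p1,p6},{p2,p6},{p3,p6},{p4,p6},{p5,p6},{p1,p2,p6},{p2,p5,p6},{p3,p5,p6}} A2={{p3},{p1,p3},{p2,p3},{p3,p5},{p3,p6},{p2,p3,p5},{p3,p5,p6}} A3={{p1},{p1,p2},{p1,p3},{p1,p4},{p1,p5},{p1,p6},{p1,p2,p4},{p1,p2,p6}} A4={{p2},{p4},{p5},{p1,p2},{p1,p4},{p1,p5},{p2,p3},{p2,p4},{p2,p5},{p2,p6},{p3,p5},{p4,p6},{p5,p6},{p1,p2,p4},{p1,p2,p6},{p2,p3,p5},{p2,p5,p6},{p3,p5,p6}}
  A12={{p3,p6},{p3,p5,p6}} A13={{p1,p6},{p1,p2,p6}} A14={{p2,p6},{p4,p6},{p5,p6},{p1,p2,p6},{p2,p5,p6},{p3,p5,p6}} A23={{p1,p3}} A24={{p2,p3},{p3,p5},{p2,p3,p5},{p3,p5,p6}} A34={{p1,p2},{p1,p4},{p1,p5},{p1,p2,p4},{p1,p2,p6}}
  A124={{p3,p5,p6}} A134={{p1,p2,p6}}
C dims 4,6,2; δ0: rk 3, SNF 1^3; δ1: rk 2, SNF 1^2
degree 0: 4−3−0 = 1 → Ȟ^0 ≅ Z
degree 1: 6−2−3 = 1 → Ȟ^1 ≅ Z
degree 2: 2−0−2 = 0 → Ȟ^2 ≅ 0


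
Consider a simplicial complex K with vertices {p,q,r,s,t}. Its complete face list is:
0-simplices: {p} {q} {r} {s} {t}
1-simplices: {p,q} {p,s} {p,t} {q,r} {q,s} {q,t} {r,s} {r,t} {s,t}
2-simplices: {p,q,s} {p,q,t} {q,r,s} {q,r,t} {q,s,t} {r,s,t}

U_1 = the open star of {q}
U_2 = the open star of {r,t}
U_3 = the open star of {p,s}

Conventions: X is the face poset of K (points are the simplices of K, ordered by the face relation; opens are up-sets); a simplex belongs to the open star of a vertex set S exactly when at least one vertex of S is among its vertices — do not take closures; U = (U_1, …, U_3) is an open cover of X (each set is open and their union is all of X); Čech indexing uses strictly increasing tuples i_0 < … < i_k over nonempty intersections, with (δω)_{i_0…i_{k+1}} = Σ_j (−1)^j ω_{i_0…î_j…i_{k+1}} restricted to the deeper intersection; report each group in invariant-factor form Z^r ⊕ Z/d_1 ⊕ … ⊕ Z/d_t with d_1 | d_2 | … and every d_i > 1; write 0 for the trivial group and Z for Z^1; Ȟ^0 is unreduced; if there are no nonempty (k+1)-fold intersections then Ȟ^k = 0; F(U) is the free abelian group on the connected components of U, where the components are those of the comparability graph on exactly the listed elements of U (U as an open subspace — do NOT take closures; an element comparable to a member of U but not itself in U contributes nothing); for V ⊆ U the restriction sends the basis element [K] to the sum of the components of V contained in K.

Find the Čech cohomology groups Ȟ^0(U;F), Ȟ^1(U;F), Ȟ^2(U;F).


Ȟ^0 ≅ Z,  Ȟ^1 ≅ 0,  Ȟ^2 ≅ Z

intersection data:
  U1={{q},{p,q},{q,r},{q,s},{q,t},{p,q,s},{p,q,t},{q,r,s},{q,r,t},{q,s,t}} U2={{r},{t},{p,t},{q,r},{q,t},{r,s},{r,t},{s,t},{p,q,t},{q,r,s},{q,r,t},{q,s,t},{r,s,t}} U3={{p},{s},{p,q},{p,s},{p,t},{q,s},{r,s},{s,t},{p,q,s},{p,q,t},{q,r,s},{q,s,t},{r,s,t}}
  U12={{q,r},{q,t},{p,q,t},{q,r,s},{q,r,t},{q,s,t}} U13={{p,q},{q,s},{p,q,s},{p,q,t},{q,r,s},{q,s,t}} U23={{p,t},{r,s},{s,t},{p,q,t},{q,r,s},{q,s,t},{r,s,t}}
  U123={{p,q,t},{q,r,s},{q,s,t}}
components per intersection:
  U1: {{q},{p,q},{q,r},{q,s},{q,t},{p,q,s},{p,q,t},{q,r,s},{q,r,t},{q,s,t}}
  U2: {{r},{t},{p,t},{q,r},{q,t},{r,s},{r,t},{s,t},{p,q,t},{q,r,s},{q,r,t},{q,s,t},{r,s,t}}
  U3: {{p},{s},{p,q},{p,s},{p,t},{q,s},{r,s},{s,t},{p,q,s},{p,q,t},{q,r,s},{q,s,t},{r,s,t}}
  U12: {{q,r},{q,t},{p,q,t},{q,r,s},{q,r,t},{q,s,t}}
  U13: {{p,q},{q,s},{p,q,s},{p,q,t},{q,r,s},{q,s,t}}
  U23: {{p,t},{p,q,t}} {{r,s},{s,t},{q,r,s},{q,s,t},{r,s,t}}
  U123: {{p,q,t}} {{q,r,s}} {{q,s,t}}
C dims 3,4,3; δ0: rk 2, SNF 1^2; δ1: rk 2, SNF 1^2
Ȟ^0 = (3 − 2) − 0 = 1, so Ȟ^0 ≅ Z
Ȟ^1 = (4 − 2) − 2 = 0, so Ȟ^1 ≅ 0
Ȟ^2 = (3 − 0) − 2 = 1, so Ȟ^2 ≅ Z


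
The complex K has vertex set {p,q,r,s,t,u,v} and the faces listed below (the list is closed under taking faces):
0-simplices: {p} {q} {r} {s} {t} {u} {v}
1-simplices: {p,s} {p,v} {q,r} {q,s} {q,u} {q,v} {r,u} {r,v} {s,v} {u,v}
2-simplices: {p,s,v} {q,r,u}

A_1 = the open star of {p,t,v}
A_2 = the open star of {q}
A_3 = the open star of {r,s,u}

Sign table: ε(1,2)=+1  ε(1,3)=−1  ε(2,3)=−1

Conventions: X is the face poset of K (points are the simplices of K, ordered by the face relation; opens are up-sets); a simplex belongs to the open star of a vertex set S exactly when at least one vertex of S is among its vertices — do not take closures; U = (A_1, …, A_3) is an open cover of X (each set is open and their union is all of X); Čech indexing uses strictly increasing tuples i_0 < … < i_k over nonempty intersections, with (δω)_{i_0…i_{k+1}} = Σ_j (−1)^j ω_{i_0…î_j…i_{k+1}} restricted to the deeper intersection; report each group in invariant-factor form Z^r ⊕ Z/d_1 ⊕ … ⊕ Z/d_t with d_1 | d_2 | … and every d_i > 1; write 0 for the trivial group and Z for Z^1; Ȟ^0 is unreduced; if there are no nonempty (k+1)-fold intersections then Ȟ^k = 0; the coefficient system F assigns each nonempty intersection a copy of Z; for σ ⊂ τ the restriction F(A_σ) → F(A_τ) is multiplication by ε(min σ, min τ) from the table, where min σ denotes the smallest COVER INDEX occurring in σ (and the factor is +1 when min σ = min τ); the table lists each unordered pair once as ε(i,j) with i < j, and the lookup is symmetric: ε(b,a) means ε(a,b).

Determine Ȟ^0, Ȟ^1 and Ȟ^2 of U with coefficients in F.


Ȟ^0 = Z, Ȟ^1 = Z, Ȟ^2 = 0

cover nerve:
  A1={{p},{t},{v},{p,s},{p,v},{q,v},{r,v},{s,v},{u,v},{p,s,v}} A2={{q},{q,r},{q,s},{q,u},{q,v},{q,r,u}} A3={{r},{s},{u},{p,s},{q,r},{q,s},{q,u},{r,u},{r,v},{s,v},{u,v},{p,s,v},{q,r,u}}
  A12={{q,v}} A13={{p,s},{r,v},{s,v},{u,v},{p,s,v}} A23={{q,r},{q,s},{q,u},{q,r,u}}
C dims 3,3; δ0: rk 2, SNF 1^2
Ȟ^0: (3−2)−0=1 ⇒ Z
Ȟ^1: (3−0)−2=1 ⇒ Z
Ȟ^2: (0−0)−0=0 ⇒ 0


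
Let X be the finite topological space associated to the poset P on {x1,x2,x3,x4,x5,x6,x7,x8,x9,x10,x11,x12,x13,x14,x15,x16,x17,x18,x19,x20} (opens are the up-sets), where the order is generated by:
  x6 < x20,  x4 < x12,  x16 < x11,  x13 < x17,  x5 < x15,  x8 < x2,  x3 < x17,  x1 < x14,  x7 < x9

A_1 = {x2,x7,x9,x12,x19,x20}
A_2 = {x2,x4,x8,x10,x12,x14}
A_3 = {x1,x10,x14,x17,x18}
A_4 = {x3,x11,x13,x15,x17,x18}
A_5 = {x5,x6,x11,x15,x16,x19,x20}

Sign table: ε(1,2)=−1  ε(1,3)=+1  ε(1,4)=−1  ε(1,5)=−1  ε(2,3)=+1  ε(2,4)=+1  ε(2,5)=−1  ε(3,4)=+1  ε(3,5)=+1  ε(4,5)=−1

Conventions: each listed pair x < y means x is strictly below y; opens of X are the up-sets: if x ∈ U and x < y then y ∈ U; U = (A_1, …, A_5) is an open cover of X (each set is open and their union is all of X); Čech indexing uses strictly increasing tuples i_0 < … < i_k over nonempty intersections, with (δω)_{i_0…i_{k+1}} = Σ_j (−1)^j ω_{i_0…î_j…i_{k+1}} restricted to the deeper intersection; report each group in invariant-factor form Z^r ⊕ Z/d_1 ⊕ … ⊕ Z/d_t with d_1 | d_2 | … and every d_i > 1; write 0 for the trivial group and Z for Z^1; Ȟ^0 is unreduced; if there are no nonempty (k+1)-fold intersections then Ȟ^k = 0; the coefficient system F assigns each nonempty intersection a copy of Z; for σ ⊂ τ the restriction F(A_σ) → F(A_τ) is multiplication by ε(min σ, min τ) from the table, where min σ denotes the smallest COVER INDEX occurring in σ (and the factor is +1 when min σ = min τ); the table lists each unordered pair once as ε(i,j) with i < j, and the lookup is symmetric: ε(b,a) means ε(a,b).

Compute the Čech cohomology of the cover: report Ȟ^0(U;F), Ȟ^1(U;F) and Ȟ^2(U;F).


Ȟ^0(U;F) ≅ 0, Ȟ^1(U;F) ≅ Z/2 and Ȟ^2(U;F) ≅ 0

nerve of the cover:
  A12={x2,x12} A15={x19,x20} A23={x10,x14} A34={x17,x18} A45={x11,x15}
C dims 5,5; δ0: rk 5, SNF 1^4·2
Ȟ^0 = (5 − 5) − 0 = 0, so Ȟ^0 ≅ 0
Ȟ^1 = (5 − 0) − 5 = 0 plus torsion [2], so Ȟ^1 ≅ Z/2
Ȟ^2 = (0 − 0) − 0 = 0, so Ȟ^2 ≅ 0


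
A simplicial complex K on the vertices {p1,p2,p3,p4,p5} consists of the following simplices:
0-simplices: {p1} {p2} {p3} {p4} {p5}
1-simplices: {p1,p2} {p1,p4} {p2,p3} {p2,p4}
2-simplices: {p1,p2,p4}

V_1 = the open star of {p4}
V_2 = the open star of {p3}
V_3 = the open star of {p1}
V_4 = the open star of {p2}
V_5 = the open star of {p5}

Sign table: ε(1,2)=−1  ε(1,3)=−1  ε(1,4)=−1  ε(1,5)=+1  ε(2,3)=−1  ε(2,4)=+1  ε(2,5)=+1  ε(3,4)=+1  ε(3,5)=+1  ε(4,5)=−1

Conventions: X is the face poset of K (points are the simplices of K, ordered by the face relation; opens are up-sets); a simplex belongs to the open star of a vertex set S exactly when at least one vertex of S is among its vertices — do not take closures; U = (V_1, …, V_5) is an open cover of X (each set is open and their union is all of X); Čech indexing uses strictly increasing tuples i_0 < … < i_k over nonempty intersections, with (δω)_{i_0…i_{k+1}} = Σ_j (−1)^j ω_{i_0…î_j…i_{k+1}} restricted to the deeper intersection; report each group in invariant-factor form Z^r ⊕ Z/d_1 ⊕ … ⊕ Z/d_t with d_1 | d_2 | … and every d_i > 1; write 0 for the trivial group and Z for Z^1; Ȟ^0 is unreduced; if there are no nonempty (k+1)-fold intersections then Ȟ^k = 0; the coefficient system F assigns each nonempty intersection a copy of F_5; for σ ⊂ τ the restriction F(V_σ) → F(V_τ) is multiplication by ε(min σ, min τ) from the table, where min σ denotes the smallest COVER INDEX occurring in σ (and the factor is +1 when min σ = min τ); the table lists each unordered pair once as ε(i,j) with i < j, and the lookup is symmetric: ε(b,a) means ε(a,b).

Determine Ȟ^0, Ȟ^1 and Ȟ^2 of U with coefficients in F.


nonempty overlaps:
  V1={{p4},{p1,p4},{p2,p4},{p1,p2,p4}} V2={{p3},{p2,p3}} V3={{p1},{p1,p2},{p1,p4},{p1,p2,p4}} V4={{p2},{p1,p2},{p2,p3},{p2,p4},{p1,p2,p4}} V5={{p5}}
  V13={{p1,p4},{p1,p2,p4}} V14={{p2,p4},{p1,p2,p4}} V24={{p2,p3}} V34={{p1,p2},{p1,p2,p4}}
  V134={{p1,p2,p4}}
C dims 5,4,1; δ0: rk_F5 3; δ1: rk_F5 1
degree 0: 5−3−0 = 2 → Ȟ^0 ≅ Z/5 ⊕ Z/5
degree 1: 4−1−3 = 0 → Ȟ^1 ≅ 0
degree 2: 1−0−1 = 0 → Ȟ^2 ≅ 0

Ȟ^0 = Z/5 ⊕ Z/5, Ȟ^1 = 0, Ȟ^2 = 0


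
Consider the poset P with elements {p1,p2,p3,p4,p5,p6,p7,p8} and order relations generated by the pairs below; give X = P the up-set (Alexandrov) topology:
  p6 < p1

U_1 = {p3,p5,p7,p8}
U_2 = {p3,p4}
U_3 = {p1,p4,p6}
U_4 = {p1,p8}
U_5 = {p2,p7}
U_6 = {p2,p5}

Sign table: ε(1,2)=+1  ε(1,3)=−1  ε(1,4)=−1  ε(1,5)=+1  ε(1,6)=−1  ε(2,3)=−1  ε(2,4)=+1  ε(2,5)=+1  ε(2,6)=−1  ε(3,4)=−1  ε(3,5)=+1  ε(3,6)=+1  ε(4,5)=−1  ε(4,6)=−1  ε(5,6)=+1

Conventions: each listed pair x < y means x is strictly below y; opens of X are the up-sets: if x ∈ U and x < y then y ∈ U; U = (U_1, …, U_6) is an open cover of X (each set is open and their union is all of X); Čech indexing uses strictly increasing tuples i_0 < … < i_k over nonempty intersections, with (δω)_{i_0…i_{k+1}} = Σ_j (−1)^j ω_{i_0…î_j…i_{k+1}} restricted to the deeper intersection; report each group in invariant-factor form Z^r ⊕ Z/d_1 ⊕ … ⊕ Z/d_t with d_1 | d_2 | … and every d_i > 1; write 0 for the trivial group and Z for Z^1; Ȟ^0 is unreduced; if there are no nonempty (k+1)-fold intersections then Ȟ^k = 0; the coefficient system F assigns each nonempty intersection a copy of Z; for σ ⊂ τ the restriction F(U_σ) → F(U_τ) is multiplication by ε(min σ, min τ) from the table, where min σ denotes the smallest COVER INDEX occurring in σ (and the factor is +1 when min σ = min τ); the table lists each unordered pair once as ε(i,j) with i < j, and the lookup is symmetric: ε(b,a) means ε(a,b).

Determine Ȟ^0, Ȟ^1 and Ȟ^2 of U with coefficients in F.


Ȟ^0 ≅ 0; Ȟ^1 ≅ Z ⊕ Z/2; Ȟ^2 ≅ 0

nerve simplices:
  U12={p3} U14={p8} U15={p7} U16={p5} U23={p4} U34={p1} U56={p2}
C dims 6,7; δ0: rk 6, SNF 1^5·2
degree 0: 6−6−0 = 0 → Ȟ^0 ≅ 0
degree 1: 7−0−6 = 1 plus torsion [2] → Ȟ^1 ≅ Z ⊕ Z/2
degree 2: 0−0−0 = 0 → Ȟ^2 ≅ 0


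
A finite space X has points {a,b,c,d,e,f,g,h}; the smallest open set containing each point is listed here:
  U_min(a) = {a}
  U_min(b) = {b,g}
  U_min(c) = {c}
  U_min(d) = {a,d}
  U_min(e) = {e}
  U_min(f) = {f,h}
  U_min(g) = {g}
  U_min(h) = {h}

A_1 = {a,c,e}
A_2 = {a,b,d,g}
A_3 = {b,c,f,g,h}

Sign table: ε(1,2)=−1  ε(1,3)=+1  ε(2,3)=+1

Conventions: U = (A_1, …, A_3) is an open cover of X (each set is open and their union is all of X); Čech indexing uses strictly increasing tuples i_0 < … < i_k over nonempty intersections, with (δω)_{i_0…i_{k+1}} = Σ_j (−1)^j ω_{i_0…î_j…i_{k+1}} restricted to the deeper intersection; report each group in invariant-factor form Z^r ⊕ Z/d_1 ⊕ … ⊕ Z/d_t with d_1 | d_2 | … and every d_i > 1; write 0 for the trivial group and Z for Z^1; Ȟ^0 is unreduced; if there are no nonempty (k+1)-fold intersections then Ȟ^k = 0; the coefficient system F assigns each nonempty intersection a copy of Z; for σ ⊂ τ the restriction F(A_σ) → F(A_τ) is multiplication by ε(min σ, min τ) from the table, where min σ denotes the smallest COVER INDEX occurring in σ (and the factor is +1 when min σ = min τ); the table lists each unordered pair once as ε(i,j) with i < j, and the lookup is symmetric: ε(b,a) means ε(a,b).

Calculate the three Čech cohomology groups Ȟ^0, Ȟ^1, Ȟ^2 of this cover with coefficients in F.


Ȟ^0 = 0; Ȟ^1 = Z/2; Ȟ^2 = 0

nerve of the cover:
  A12={a} A13={c} A23={b,g}
C dims 3,3; δ0: rk 3, SNF 1^2·2
Ȟ^0 = (3 − 3) − 0 = 0, so Ȟ^0 ≅ 0
Ȟ^1 = (3 − 0) − 3 = 0 plus torsion [2], so Ȟ^1 ≅ Z/2
Ȟ^2 = (0 − 0) − 0 = 0, so Ȟ^2 ≅ 0


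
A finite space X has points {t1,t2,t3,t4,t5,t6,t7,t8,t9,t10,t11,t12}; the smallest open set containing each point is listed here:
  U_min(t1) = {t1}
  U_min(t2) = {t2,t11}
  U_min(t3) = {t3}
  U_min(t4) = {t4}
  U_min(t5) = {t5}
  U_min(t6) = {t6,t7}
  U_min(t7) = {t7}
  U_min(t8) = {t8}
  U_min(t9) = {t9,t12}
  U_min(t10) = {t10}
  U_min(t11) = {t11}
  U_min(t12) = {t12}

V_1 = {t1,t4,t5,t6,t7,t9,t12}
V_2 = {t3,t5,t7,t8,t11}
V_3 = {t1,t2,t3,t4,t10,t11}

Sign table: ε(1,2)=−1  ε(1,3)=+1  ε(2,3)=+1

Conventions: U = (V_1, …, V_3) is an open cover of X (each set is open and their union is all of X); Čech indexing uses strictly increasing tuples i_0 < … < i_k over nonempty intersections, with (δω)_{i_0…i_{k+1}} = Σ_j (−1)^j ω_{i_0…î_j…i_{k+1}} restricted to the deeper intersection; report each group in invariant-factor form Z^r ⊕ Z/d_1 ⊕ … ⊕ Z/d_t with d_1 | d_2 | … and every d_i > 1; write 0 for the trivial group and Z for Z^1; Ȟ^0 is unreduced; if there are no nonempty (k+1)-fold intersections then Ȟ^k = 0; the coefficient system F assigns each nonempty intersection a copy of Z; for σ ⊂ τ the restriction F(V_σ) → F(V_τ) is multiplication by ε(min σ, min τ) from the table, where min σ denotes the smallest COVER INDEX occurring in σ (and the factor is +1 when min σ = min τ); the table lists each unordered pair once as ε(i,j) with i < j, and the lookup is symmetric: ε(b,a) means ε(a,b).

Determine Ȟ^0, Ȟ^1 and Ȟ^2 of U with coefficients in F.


Ȟ^0(U;F) ≅ 0; Ȟ^1(U;F) ≅ Z/2; Ȟ^2(U;F) ≅ 0

nerve of the cover:
  V12={t5,t7} V13={t1,t4} V23={t3,t11}
C dims 3,3; δ0: rk 3, SNF 1^2·2
Ȟ^0 = (3 − 3) − 0 = 0, so Ȟ^0 ≅ 0
Ȟ^1 = (3 − 0) − 3 = 0 plus torsion [2], so Ȟ^1 ≅ Z/2
Ȟ^2 = (0 − 0) − 0 = 0, so Ȟ^2 ≅ 0


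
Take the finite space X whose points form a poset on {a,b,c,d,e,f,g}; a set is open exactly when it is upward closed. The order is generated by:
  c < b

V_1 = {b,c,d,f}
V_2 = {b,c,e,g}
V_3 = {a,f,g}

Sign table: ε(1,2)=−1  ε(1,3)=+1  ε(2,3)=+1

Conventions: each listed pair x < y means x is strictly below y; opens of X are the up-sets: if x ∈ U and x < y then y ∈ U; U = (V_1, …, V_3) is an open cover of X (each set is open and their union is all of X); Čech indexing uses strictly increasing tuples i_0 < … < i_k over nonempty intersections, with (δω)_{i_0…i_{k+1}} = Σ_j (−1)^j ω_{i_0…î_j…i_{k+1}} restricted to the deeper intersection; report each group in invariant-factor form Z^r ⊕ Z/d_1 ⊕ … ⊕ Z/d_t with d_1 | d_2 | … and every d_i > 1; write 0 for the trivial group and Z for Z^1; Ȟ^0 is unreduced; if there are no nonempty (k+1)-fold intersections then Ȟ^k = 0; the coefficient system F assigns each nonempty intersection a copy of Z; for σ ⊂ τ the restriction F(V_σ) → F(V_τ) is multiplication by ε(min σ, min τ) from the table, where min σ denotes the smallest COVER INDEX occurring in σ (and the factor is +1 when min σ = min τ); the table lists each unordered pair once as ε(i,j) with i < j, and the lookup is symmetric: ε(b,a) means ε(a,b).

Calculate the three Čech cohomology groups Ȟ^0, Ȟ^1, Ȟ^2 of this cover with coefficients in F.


nerve simplices:
  V12={b,c} V13={f} V23={g}
C dims 3,3; δ0: rk 3, SNF 1^2·2
degree 0: 3−3−0 = 0 → Ȟ^0 ≅ 0
degree 1: 3−0−3 = 0 plus torsion [2] → Ȟ^1 ≅ Z/2
degree 2: 0−0−0 = 0 → Ȟ^2 ≅ 0

Ȟ^0(U;F) ≅ 0,  Ȟ^1(U;F) ≅ Z/2,  Ȟ^2(U;F) ≅ 0


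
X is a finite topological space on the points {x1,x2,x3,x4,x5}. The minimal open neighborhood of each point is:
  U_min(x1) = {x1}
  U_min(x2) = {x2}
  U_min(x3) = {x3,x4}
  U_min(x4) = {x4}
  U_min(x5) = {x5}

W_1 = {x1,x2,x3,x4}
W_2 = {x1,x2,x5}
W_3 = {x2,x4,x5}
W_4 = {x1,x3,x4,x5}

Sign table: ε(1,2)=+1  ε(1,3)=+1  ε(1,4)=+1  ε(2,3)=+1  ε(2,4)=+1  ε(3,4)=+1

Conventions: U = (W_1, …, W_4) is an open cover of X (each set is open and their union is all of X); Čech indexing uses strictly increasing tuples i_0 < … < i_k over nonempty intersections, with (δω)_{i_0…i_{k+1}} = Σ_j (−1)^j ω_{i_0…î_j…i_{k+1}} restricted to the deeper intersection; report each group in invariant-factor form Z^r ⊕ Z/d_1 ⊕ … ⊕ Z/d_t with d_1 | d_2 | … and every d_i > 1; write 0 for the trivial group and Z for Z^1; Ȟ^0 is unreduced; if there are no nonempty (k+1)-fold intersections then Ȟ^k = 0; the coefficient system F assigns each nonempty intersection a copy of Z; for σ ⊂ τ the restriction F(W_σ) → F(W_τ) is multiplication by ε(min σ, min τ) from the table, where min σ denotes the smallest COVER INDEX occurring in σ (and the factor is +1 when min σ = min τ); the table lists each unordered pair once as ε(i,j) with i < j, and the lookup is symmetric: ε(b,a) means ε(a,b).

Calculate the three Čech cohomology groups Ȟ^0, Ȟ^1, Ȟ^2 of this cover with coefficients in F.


Ȟ^0 ≅ Z,  Ȟ^1 ≅ 0,  Ȟ^2 ≅ Z

cover nerve:
  W12={x1,x2} W13={x2,x4} W14={x1,x3,x4} W23={x2,x5} W24={x1,x5} W34={x4,x5}
  W123={x2} W124={x1} W134={x4} W234={x5}
C dims 4,6,4; δ0: rk 3, SNF 1^3; δ1: rk 3, SNF 1^3
Ȟ^0: (4−3)−0=1 ⇒ Z
Ȟ^1: (6−3)−3=0 ⇒ 0
Ȟ^2: (4−0)−3=1 ⇒ Z


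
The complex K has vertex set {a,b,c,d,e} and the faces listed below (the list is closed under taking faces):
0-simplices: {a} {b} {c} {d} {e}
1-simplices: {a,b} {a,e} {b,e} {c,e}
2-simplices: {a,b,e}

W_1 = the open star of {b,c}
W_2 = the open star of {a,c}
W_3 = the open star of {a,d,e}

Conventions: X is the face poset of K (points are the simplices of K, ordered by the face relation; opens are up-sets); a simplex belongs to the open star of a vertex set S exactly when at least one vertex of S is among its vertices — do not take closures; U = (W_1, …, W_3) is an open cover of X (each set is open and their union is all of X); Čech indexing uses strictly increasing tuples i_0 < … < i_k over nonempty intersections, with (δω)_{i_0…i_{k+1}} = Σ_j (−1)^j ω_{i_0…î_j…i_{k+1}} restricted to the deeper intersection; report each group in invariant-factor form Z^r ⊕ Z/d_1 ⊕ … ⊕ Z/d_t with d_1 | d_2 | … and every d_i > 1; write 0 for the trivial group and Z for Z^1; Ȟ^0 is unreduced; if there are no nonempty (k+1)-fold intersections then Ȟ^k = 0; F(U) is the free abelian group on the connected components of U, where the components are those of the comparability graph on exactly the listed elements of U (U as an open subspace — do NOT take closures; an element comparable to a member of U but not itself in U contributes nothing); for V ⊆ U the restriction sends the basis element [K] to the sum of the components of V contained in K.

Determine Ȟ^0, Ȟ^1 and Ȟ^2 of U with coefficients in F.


Ȟ^0(U;F) ≅ Z^2, Ȟ^1(U;F) ≅ 0 and Ȟ^2(U;F) ≅ 0

intersection data:
  W1={{b},{c},{a,b},{b,e},{c,e},{a,b,e}} W2={{a},{c},{a,b},{a,e},{c,e},{a,b,e}} W3={{a},{d},{e},{a,b},{a,e},{b,e},{c,e},{a,b,e}}
  W12={{c},{a,b},{c,e},{a,b,e}} W13={{a,b},{b,e},{c,e},{a,b,e}} W23={{a},{a,b},{a,e},{c,e},{a,b,e}}
  W123={{a,b},{c,e},{a,b,e}}
components per intersection:
  W1: {{b},{a,b},{b,e},{a,b,e}} {{c},{c,e}}
  W2: {{a},{a,b},{a,e},{a,b,e}} {{c},{c,e}}
  W3: {{a},{e},{a,b},{a,e},{b,e},{c,e},{a,b,e}} {{d}}
  W12: {{c},{c,e}} {{a,b},{a,b,e}}
  W13: {{a,b},{b,e},{a,b,e}} {{c,e}}
  W23: {{a},{a,b},{a,e},{a,b,e}} {{c,e}}
  W123: {{a,b},{a,b,e}} {{c,e}}
C dims 6,6,2; δ0: rk 4, SNF 1^4; δ1: rk 2, SNF 1^2
Ȟ^0 = (6 − 4) − 0 = 2, so Ȟ^0 ≅ Z^2
Ȟ^1 = (6 − 2) − 4 = 0, so Ȟ^1 ≅ 0
Ȟ^2 = (2 − 0) − 2 = 0, so Ȟ^2 ≅ 0
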